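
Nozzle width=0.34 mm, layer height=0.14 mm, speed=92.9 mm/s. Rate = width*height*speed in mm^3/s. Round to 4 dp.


Rate = 0.34 * 0.14 * 92.9 = 4.422 mm^3/s


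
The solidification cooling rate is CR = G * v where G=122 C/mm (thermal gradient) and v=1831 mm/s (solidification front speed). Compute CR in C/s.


CR = 122 * 1831 = 223382 C/s


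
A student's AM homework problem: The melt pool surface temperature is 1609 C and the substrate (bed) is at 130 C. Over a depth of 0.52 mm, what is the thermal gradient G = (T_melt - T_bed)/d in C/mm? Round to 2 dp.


G = (1609-130)/0.52 = 2844.23 C/mm


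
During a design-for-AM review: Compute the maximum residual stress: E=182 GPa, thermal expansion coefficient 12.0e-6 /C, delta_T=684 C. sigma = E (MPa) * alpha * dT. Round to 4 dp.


sigma = 182*1000 * 12.0e-6 * 684 = 1493.856 MPa


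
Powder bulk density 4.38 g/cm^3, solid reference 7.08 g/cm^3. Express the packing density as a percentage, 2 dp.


Packing = (4.38/7.08)*100 = 61.86 %


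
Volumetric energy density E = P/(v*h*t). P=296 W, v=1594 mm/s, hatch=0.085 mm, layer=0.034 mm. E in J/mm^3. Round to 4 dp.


E = 296 / (1594*0.085*0.034) = 64.2548 J/mm^3


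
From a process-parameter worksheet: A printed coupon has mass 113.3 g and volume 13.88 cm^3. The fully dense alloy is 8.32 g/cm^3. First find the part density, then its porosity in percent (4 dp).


rho_part = 113.3 / 13.88 = 8.16282421 g/cm^3
Porosity = (1 - 8.16282421/8.32)*100 = 1.8891 %


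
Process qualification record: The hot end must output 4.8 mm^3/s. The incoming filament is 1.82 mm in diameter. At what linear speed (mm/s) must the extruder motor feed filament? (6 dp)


A = pi*(1.82/2)^2 = 2.601553
v = 4.8 / 2.601553 = 1.845052 mm/s


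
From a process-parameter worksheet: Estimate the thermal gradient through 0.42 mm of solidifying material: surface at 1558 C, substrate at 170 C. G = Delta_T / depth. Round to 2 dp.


G = (1558-170)/0.42 = 3304.76 C/mm


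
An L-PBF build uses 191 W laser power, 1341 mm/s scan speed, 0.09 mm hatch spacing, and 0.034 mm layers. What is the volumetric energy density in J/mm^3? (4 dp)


E = 191 / (1341*0.09*0.034) = 46.5461 J/mm^3


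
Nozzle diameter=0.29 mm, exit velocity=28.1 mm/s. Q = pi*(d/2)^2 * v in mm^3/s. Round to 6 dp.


A = pi*(0.29/2)^2 = 0.06605199 mm^2
Q = 0.06605199 * 28.1 = 1.856061 mm^3/s


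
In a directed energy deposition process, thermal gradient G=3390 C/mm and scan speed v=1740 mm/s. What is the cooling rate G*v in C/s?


CR = 3390 * 1740 = 5898600 C/s


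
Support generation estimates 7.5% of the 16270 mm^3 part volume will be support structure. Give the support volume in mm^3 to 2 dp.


V_support = 16270 * 0.075 = 1220.25 mm^3


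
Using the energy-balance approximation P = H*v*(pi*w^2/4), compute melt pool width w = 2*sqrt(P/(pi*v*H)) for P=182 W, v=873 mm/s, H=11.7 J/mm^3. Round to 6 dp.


w = 2*sqrt(182/(pi*873*11.7)) = 0.150623 mm


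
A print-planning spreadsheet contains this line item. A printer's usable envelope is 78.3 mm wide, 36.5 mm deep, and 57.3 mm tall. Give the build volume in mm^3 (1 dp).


V = 78.3 * 36.5 * 57.3 = 163760.5 mm^3


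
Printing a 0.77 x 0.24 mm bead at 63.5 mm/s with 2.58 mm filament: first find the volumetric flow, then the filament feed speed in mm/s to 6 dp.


Q = 0.77 * 0.24 * 63.5 = 11.7348 mm^3/s
A_fil = pi*(2.58/2)^2 = 5.22792433 mm^2
v_feed = 11.7348 / 5.22792433 = 2.244638 mm/s


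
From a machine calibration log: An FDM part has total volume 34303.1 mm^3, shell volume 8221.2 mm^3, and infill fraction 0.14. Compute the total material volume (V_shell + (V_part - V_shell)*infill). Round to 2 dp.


V_infill = (34303.1 - 8221.2) * 0.14 = 3651.47
V_total = 8221.2 + 3651.47 = 11872.67 mm^3


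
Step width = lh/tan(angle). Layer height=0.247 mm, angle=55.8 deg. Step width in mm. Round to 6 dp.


step = 0.247 / tan(55.8) = 0.167861 mm


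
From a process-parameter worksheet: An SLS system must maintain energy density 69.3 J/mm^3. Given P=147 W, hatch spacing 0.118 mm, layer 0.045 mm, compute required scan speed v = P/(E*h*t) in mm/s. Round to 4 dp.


v = 147 / (69.3*0.118*0.045) = 399.475 mm/s


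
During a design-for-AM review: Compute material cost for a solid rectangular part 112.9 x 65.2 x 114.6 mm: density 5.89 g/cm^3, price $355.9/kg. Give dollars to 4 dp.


V = 112.9 * 65.2 * 114.6 = 843579.768 mm^3 = 843.579768 cm^3
Mass = 843.579768 * 5.89 / 1000 = 4.96868483 kg
Cost = 4.96868483 * 355.9 = 1768.3549 $


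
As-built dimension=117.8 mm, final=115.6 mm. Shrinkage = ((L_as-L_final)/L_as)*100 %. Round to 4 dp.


Shrinkage = ((117.8-115.6)/117.8)*100 = 1.8676 %


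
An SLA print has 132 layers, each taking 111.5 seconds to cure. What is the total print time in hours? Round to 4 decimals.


t = 132 * 111.5 / 3600 = 4.0883 hrs


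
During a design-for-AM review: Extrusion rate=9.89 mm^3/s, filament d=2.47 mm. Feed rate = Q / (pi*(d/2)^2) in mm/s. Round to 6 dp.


A = pi*(2.47/2)^2 = 4.791636
v = 9.89 / 4.791636 = 2.064013 mm/s


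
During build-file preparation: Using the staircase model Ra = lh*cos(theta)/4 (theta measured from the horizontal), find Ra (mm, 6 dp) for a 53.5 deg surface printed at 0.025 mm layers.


Ra = 0.025 * cos(53.5) / 4 = 0.003718 mm


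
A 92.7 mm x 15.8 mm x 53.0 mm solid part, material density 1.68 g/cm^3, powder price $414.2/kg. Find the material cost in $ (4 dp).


V = 92.7 * 15.8 * 53.0 = 77626.98 mm^3 = 77.62698 cm^3
Mass = 77.62698 * 1.68 / 1000 = 0.13041333 kg
Cost = 0.13041333 * 414.2 = 54.0172 $


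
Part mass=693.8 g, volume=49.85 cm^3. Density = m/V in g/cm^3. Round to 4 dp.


rho = 693.8 / 49.85 = 13.9178 g/cm^3


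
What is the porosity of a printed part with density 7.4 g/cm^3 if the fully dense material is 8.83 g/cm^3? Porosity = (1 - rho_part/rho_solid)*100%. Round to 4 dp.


Porosity = (1-7.4/8.83)*100 = 16.1948 %


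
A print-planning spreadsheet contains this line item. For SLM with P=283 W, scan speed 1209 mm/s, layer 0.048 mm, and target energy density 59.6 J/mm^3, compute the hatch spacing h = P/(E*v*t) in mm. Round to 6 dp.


h = 283 / (59.6*1209*0.048) = 0.081822 mm


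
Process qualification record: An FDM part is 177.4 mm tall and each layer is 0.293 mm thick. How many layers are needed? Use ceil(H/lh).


Layers = ceil(177.4/0.293) = 606


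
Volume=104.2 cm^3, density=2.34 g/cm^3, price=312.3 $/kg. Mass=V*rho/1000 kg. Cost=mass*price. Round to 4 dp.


Mass = 104.2*2.34/1000 = 0.243828 kg
Cost = 0.243828 * 312.3 = 76.1475 $


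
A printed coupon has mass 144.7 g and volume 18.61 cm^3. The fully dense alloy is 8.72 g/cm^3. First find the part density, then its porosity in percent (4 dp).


rho_part = 144.7 / 18.61 = 7.77538958 g/cm^3
Porosity = (1 - 7.77538958/8.72)*100 = 10.8327 %


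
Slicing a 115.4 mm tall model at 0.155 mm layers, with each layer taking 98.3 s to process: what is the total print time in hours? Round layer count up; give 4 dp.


Layers = ceil(115.4/0.155) = 745
t = 745 * 98.3 / 3600 = 20.3426 hrs


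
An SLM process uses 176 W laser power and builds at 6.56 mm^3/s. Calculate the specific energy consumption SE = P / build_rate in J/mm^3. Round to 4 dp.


SE = 176 / 6.56 = 26.8293 J/mm^3


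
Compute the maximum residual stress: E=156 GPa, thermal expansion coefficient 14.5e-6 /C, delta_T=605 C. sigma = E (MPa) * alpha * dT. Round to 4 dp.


sigma = 156*1000 * 14.5e-6 * 605 = 1368.51 MPa


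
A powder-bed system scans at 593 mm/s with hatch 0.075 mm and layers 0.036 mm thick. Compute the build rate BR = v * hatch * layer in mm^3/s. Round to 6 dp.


Rate = 593 * 0.075 * 0.036 = 1.6011 mm^3/s


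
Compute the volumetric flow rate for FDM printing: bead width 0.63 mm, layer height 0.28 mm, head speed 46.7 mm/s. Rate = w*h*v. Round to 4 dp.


Rate = 0.63 * 0.28 * 46.7 = 8.2379 mm^3/s


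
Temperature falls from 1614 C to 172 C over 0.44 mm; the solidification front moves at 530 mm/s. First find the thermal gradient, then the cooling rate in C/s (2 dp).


G = (1614-172)/0.44 = 3277.27272727 C/mm
CR = 3277.27272727 * 530 = 1736954.55 C/s


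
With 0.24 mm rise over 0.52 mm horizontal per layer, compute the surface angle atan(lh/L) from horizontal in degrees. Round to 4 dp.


angle = atan(0.24/0.52) = 24.7751 degrees


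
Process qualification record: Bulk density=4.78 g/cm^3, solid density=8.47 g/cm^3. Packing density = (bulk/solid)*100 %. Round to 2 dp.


Packing = (4.78/8.47)*100 = 56.43 %


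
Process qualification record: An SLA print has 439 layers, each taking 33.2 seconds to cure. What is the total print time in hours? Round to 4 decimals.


t = 439 * 33.2 / 3600 = 4.0486 hrs


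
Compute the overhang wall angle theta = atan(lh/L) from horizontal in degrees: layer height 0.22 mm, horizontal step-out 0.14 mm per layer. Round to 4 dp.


angle = atan(0.22/0.14) = 57.5288 degrees


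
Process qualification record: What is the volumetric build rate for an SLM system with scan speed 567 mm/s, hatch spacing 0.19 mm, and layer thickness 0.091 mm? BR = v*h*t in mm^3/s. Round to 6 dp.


Rate = 567 * 0.19 * 0.091 = 9.80343 mm^3/s


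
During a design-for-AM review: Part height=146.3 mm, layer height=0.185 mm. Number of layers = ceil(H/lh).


Layers = ceil(146.3/0.185) = 791


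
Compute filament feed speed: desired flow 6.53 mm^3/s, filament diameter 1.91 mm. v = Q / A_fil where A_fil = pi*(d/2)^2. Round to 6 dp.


A = pi*(1.91/2)^2 = 2.865211
v = 6.53 / 2.865211 = 2.279064 mm/s


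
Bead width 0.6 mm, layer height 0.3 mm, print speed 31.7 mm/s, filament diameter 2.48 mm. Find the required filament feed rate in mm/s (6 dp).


Q = 0.6 * 0.3 * 31.7 = 5.706 mm^3/s
A_fil = pi*(2.48/2)^2 = 4.83051286 mm^2
v_feed = 5.706 / 4.83051286 = 1.181241 mm/s


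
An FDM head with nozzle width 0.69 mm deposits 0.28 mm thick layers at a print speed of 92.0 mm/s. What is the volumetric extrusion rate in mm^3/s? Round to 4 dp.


Rate = 0.69 * 0.28 * 92.0 = 17.7744 mm^3/s


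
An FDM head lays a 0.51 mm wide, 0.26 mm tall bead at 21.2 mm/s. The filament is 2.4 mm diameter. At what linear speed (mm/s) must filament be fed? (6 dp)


Q = 0.51 * 0.26 * 21.2 = 2.81112 mm^3/s
A_fil = pi*(2.4/2)^2 = 4.52389342 mm^2
v_feed = 2.81112 / 4.52389342 = 0.621394 mm/s


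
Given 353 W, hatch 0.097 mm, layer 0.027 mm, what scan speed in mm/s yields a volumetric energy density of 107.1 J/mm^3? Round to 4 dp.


v = 353 / (107.1*0.097*0.027) = 1258.4899 mm/s


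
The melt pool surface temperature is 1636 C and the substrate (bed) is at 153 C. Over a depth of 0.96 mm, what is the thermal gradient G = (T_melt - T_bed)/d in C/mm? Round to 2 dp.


G = (1636-153)/0.96 = 1544.79 C/mm


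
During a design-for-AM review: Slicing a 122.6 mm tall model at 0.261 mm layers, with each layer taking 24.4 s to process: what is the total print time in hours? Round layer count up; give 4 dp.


Layers = ceil(122.6/0.261) = 470
t = 470 * 24.4 / 3600 = 3.1856 hrs


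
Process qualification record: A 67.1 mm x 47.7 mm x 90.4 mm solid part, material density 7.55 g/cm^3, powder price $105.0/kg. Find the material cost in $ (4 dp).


V = 67.1 * 47.7 * 90.4 = 289340.568 mm^3 = 289.340568 cm^3
Mass = 289.340568 * 7.55 / 1000 = 2.18452129 kg
Cost = 2.18452129 * 105.0 = 229.3747 $


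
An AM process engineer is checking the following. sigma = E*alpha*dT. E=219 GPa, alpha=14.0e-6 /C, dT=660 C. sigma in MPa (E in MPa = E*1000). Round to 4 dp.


sigma = 219*1000 * 14.0e-6 * 660 = 2023.56 MPa


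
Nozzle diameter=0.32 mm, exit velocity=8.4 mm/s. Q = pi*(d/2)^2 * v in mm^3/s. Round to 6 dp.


A = pi*(0.32/2)^2 = 0.08042477 mm^2
Q = 0.08042477 * 8.4 = 0.675568 mm^3/s


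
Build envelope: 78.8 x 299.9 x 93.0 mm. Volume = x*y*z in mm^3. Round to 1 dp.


V = 78.8 * 299.9 * 93.0 = 2197787.2 mm^3


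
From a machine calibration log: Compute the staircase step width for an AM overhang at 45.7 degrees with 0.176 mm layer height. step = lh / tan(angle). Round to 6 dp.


step = 0.176 / tan(45.7) = 0.171751 mm


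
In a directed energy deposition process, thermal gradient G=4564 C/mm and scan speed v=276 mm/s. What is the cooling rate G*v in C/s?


CR = 4564 * 276 = 1259664 C/s


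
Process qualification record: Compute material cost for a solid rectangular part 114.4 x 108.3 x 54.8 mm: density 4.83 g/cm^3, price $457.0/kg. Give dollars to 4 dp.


V = 114.4 * 108.3 * 54.8 = 678945.696 mm^3 = 678.945696 cm^3
Mass = 678.945696 * 4.83 / 1000 = 3.27930771 kg
Cost = 3.27930771 * 457.0 = 1498.6436 $


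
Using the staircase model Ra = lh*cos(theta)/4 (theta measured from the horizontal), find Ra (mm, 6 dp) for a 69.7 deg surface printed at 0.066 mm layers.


Ra = 0.066 * cos(69.7) / 4 = 0.005724 mm


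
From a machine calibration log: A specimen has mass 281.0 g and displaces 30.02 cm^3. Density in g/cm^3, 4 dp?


rho = 281.0 / 30.02 = 9.3604 g/cm^3


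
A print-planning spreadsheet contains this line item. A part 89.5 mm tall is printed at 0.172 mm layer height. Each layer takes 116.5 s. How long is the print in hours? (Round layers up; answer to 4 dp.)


Layers = ceil(89.5/0.172) = 521
t = 521 * 116.5 / 3600 = 16.8601 hrs


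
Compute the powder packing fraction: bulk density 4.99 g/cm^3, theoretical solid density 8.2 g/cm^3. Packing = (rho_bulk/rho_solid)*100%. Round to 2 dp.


Packing = (4.99/8.2)*100 = 60.85 %


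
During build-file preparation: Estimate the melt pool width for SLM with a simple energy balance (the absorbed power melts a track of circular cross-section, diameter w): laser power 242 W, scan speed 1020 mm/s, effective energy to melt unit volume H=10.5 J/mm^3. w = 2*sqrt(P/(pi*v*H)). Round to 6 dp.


w = 2*sqrt(242/(pi*1020*10.5)) = 0.169616 mm


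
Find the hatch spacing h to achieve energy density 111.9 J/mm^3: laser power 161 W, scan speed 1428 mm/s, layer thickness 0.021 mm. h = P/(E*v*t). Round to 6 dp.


h = 161 / (111.9*1428*0.021) = 0.047979 mm


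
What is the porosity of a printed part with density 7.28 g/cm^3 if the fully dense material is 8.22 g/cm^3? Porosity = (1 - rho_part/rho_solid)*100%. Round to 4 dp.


Porosity = (1-7.28/8.22)*100 = 11.4355 %


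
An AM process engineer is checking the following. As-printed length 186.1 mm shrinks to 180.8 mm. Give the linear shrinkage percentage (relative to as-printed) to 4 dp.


Shrinkage = ((186.1-180.8)/186.1)*100 = 2.8479 %


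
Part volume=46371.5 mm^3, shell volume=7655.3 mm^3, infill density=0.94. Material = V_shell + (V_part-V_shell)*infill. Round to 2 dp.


V_infill = (46371.5 - 7655.3) * 0.94 = 36393.23
V_total = 7655.3 + 36393.23 = 44048.53 mm^3


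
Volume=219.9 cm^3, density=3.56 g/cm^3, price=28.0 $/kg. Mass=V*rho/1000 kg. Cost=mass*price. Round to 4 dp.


Mass = 219.9*3.56/1000 = 0.782844 kg
Cost = 0.782844 * 28.0 = 21.9196 $


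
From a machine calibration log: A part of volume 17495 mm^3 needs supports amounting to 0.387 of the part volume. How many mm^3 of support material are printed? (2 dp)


V_support = 17495 * 0.387 = 6770.57 mm^3


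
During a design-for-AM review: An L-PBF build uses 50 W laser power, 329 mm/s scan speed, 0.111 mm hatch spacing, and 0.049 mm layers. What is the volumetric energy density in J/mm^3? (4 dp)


E = 50 / (329*0.111*0.049) = 27.9418 J/mm^3


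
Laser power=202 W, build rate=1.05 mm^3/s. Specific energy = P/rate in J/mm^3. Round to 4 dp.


SE = 202 / 1.05 = 192.381 J/mm^3


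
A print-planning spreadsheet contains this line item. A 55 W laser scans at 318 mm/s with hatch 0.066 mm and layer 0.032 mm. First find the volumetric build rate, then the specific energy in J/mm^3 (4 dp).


Build rate = 318 * 0.066 * 0.032 = 0.671616 mm^3/s
SE = 55 / 0.671616 = 81.892 J/mm^3


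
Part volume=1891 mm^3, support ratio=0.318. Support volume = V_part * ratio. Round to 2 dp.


V_support = 1891 * 0.318 = 601.34 mm^3


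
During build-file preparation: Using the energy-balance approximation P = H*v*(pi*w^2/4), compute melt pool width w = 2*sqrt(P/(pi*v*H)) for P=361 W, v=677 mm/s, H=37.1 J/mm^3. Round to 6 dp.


w = 2*sqrt(361/(pi*677*37.1)) = 0.135278 mm


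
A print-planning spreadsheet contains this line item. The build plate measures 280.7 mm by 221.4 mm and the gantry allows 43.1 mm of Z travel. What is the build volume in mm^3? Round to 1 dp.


V = 280.7 * 221.4 * 43.1 = 2678534.8 mm^3


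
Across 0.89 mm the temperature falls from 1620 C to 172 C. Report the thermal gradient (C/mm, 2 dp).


G = (1620-172)/0.89 = 1626.97 C/mm


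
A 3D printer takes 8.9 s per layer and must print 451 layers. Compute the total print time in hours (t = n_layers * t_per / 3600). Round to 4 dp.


t = 451 * 8.9 / 3600 = 1.115 hrs


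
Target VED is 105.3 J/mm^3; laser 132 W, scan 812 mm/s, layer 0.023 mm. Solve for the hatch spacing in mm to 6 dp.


h = 132 / (105.3*812*0.023) = 0.067122 mm


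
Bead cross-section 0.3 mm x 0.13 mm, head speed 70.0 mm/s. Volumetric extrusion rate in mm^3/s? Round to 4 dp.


Rate = 0.3 * 0.13 * 70.0 = 2.73 mm^3/s


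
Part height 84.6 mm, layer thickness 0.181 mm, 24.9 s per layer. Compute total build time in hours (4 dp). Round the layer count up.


Layers = ceil(84.6/0.181) = 468
t = 468 * 24.9 / 3600 = 3.237 hrs


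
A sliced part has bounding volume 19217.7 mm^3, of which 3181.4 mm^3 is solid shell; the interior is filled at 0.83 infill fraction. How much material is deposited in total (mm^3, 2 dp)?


V_infill = (19217.7 - 3181.4) * 0.83 = 13310.13
V_total = 3181.4 + 13310.13 = 16491.53 mm^3


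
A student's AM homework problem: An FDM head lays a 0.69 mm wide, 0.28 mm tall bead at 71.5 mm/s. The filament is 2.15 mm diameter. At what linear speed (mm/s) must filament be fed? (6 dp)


Q = 0.69 * 0.28 * 71.5 = 13.8138 mm^3/s
A_fil = pi*(2.15/2)^2 = 3.63050301 mm^2
v_feed = 13.8138 / 3.63050301 = 3.804927 mm/s


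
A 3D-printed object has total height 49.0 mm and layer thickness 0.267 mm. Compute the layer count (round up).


Layers = ceil(49.0/0.267) = 184


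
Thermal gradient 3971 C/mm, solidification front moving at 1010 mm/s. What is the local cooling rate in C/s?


CR = 3971 * 1010 = 4010710 C/s


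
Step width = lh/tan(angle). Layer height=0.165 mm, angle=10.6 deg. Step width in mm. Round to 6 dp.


step = 0.165 / tan(10.6) = 0.88167 mm


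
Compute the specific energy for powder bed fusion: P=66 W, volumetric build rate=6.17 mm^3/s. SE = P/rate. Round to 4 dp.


SE = 66 / 6.17 = 10.6969 J/mm^3


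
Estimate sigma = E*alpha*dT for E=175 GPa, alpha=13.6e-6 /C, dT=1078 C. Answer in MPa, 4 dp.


sigma = 175*1000 * 13.6e-6 * 1078 = 2565.64 MPa


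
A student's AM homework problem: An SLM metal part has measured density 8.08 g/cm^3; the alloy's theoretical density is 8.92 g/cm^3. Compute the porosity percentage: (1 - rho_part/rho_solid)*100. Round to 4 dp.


Porosity = (1-8.08/8.92)*100 = 9.417 %


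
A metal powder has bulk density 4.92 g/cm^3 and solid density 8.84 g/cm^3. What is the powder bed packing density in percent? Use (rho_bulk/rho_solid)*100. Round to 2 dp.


Packing = (4.92/8.84)*100 = 55.66 %


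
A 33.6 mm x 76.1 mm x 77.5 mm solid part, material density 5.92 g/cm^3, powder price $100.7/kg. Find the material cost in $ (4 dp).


V = 33.6 * 76.1 * 77.5 = 198164.4 mm^3 = 198.1644 cm^3
Mass = 198.1644 * 5.92 / 1000 = 1.17313325 kg
Cost = 1.17313325 * 100.7 = 118.1345 $


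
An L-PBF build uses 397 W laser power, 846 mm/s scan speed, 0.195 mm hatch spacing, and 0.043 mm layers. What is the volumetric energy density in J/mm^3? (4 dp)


E = 397 / (846*0.195*0.043) = 55.9651 J/mm^3


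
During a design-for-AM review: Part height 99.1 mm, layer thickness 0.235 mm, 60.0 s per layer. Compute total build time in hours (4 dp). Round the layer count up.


Layers = ceil(99.1/0.235) = 422
t = 422 * 60.0 / 3600 = 7.0333 hrs


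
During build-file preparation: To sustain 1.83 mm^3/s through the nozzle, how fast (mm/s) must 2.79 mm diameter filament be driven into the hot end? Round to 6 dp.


A = pi*(2.79/2)^2 = 6.113618
v = 1.83 / 6.113618 = 0.299332 mm/s


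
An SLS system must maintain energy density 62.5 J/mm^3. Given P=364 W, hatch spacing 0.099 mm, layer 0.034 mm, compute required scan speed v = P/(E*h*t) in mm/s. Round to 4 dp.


v = 364 / (62.5*0.099*0.034) = 1730.2436 mm/s


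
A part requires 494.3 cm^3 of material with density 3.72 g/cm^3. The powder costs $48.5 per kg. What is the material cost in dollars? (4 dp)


Mass = 494.3*3.72/1000 = 1.838796 kg
Cost = 1.838796 * 48.5 = 89.1816 $


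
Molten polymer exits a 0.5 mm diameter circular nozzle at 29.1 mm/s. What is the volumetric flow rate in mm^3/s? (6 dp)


A = pi*(0.5/2)^2 = 0.19634954 mm^2
Q = 0.19634954 * 29.1 = 5.713772 mm^3/s


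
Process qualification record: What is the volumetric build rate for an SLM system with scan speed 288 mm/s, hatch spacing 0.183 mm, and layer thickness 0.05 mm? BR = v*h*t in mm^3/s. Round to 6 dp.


Rate = 288 * 0.183 * 0.05 = 2.6352 mm^3/s


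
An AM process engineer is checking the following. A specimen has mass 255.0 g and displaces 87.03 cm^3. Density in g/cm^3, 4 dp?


rho = 255.0 / 87.03 = 2.93 g/cm^3


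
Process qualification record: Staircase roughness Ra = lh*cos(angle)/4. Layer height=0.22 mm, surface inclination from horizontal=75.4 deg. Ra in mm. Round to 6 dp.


Ra = 0.22 * cos(75.4) / 4 = 0.013864 mm


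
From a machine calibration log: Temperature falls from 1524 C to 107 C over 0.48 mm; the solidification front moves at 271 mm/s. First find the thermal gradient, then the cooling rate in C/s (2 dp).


G = (1524-107)/0.48 = 2952.08333333 C/mm
CR = 2952.08333333 * 271 = 800014.58 C/s


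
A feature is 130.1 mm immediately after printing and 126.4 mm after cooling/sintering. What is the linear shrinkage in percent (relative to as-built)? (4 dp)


Shrinkage = ((130.1-126.4)/130.1)*100 = 2.844 %


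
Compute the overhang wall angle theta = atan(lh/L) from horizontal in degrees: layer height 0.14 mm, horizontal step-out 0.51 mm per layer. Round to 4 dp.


angle = atan(0.14/0.51) = 15.3501 degrees


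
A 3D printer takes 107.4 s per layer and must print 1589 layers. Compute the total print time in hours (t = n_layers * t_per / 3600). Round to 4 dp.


t = 1589 * 107.4 / 3600 = 47.4052 hrs


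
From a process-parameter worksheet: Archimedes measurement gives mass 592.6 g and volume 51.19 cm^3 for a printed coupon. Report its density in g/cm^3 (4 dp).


rho = 592.6 / 51.19 = 11.5765 g/cm^3


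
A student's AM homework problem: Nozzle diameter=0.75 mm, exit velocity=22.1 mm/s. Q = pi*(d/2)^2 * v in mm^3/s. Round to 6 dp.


A = pi*(0.75/2)^2 = 0.44178647 mm^2
Q = 0.44178647 * 22.1 = 9.763481 mm^3/s


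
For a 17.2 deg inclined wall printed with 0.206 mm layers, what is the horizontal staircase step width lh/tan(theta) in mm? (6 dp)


step = 0.206 / tan(17.2) = 0.665478 mm


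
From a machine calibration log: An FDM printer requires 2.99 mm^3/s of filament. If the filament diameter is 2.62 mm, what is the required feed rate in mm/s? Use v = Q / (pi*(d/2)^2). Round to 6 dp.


A = pi*(2.62/2)^2 = 5.391287
v = 2.99 / 5.391287 = 0.554599 mm/s


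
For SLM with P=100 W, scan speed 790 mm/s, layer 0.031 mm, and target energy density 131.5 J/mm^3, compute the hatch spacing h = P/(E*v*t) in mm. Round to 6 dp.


h = 100 / (131.5*790*0.031) = 0.031052 mm


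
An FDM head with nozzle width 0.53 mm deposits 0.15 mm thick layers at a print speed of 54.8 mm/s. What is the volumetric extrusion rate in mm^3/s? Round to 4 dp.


Rate = 0.53 * 0.15 * 54.8 = 4.3566 mm^3/s


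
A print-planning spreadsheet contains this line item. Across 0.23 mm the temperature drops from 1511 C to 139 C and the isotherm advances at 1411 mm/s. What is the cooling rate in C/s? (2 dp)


G = (1511-139)/0.23 = 5965.2173913 C/mm
CR = 5965.2173913 * 1411 = 8416921.74 C/s


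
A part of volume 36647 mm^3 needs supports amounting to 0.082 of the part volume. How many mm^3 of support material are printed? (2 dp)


V_support = 36647 * 0.082 = 3005.05 mm^3


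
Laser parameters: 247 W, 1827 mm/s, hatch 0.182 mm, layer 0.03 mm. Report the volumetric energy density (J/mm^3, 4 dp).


E = 247 / (1827*0.182*0.03) = 24.7609 J/mm^3


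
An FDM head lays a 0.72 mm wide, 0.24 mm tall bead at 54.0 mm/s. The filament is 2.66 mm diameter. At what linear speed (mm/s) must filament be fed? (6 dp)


Q = 0.72 * 0.24 * 54.0 = 9.3312 mm^3/s
A_fil = pi*(2.66/2)^2 = 5.55716324 mm^2
v_feed = 9.3312 / 5.55716324 = 1.67913 mm/s


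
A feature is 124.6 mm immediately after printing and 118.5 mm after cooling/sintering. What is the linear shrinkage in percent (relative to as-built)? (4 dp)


Shrinkage = ((124.6-118.5)/124.6)*100 = 4.8957 %


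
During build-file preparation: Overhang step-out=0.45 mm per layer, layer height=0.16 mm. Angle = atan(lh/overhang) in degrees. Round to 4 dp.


angle = atan(0.16/0.45) = 19.5731 degrees


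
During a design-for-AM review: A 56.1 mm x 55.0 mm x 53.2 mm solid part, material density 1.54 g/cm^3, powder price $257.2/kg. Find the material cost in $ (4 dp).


V = 56.1 * 55.0 * 53.2 = 164148.6 mm^3 = 164.1486 cm^3
Mass = 164.1486 * 1.54 / 1000 = 0.25278884 kg
Cost = 0.25278884 * 257.2 = 65.0173 $


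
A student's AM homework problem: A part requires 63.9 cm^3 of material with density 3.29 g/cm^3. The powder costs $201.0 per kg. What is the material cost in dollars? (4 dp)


Mass = 63.9*3.29/1000 = 0.210231 kg
Cost = 0.210231 * 201.0 = 42.2564 $


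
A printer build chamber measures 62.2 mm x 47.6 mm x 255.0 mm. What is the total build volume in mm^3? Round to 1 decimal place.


V = 62.2 * 47.6 * 255.0 = 754983.6 mm^3


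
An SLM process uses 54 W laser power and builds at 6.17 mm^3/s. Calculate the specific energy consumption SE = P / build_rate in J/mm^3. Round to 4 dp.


SE = 54 / 6.17 = 8.752 J/mm^3


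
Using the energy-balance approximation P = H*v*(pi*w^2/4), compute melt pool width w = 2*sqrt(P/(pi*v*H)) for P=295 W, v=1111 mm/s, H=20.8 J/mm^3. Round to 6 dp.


w = 2*sqrt(295/(pi*1111*20.8)) = 0.12749 mm


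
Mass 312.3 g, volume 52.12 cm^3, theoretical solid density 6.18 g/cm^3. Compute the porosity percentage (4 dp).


rho_part = 312.3 / 52.12 = 5.99194167 g/cm^3
Porosity = (1 - 5.99194167/6.18)*100 = 3.043 %


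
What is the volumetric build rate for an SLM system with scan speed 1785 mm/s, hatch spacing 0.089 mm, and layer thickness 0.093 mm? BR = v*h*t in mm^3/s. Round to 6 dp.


Rate = 1785 * 0.089 * 0.093 = 14.774445 mm^3/s


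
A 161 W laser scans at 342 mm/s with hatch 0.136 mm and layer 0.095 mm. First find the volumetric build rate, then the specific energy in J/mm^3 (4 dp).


Build rate = 342 * 0.136 * 0.095 = 4.41864 mm^3/s
SE = 161 / 4.41864 = 36.4366 J/mm^3


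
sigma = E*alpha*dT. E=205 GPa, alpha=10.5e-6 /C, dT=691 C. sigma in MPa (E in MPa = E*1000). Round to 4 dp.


sigma = 205*1000 * 10.5e-6 * 691 = 1487.3775 MPa


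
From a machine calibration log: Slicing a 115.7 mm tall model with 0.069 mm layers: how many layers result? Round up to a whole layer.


Layers = ceil(115.7/0.069) = 1677


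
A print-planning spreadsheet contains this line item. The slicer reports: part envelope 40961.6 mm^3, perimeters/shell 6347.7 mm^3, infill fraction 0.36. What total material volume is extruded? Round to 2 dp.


V_infill = (40961.6 - 6347.7) * 0.36 = 12461.0
V_total = 6347.7 + 12461.0 = 18808.7 mm^3


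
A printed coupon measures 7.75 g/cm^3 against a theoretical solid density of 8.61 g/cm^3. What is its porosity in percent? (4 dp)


Porosity = (1-7.75/8.61)*100 = 9.9884 %


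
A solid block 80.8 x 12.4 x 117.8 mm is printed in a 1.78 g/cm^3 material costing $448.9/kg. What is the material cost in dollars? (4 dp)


V = 80.8 * 12.4 * 117.8 = 118026.176 mm^3 = 118.026176 cm^3
Mass = 118.026176 * 1.78 / 1000 = 0.21008659 kg
Cost = 0.21008659 * 448.9 = 94.3079 $


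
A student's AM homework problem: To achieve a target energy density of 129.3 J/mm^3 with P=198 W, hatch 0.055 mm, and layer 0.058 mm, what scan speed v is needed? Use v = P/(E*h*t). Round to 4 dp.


v = 198 / (129.3*0.055*0.058) = 480.0384 mm/s


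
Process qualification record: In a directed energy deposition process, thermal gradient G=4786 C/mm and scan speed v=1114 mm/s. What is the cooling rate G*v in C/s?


CR = 4786 * 1114 = 5331604 C/s


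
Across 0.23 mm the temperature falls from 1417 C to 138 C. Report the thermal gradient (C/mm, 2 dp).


G = (1417-138)/0.23 = 5560.87 C/mm


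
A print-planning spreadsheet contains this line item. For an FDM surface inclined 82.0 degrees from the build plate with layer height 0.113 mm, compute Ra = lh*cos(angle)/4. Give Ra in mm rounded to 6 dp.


Ra = 0.113 * cos(82.0) / 4 = 0.003932 mm


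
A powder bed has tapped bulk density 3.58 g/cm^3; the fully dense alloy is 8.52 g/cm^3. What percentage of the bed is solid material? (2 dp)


Packing = (3.58/8.52)*100 = 42.02 %


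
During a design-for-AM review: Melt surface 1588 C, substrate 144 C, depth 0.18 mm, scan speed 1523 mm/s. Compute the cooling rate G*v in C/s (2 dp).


G = (1588-144)/0.18 = 8022.22222222 C/mm
CR = 8022.22222222 * 1523 = 12217844.44 C/s


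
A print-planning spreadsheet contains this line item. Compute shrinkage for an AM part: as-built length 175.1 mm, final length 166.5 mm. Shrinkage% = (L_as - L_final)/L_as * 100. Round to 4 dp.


Shrinkage = ((175.1-166.5)/175.1)*100 = 4.9115 %


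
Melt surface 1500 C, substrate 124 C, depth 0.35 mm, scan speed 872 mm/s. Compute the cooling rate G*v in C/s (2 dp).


G = (1500-124)/0.35 = 3931.42857143 C/mm
CR = 3931.42857143 * 872 = 3428205.71 C/s


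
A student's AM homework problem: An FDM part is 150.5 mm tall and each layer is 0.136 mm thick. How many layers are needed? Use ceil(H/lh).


Layers = ceil(150.5/0.136) = 1107


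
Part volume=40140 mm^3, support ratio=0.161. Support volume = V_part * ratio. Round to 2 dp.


V_support = 40140 * 0.161 = 6462.54 mm^3


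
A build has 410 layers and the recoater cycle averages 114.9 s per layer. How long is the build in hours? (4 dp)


t = 410 * 114.9 / 3600 = 13.0858 hrs


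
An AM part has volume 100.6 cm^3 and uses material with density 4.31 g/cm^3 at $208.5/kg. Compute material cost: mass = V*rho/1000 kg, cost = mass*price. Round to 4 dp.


Mass = 100.6*4.31/1000 = 0.433586 kg
Cost = 0.433586 * 208.5 = 90.4027 $


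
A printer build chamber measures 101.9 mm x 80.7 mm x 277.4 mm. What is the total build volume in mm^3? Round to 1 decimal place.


V = 101.9 * 80.7 * 277.4 = 2281151.7 mm^3


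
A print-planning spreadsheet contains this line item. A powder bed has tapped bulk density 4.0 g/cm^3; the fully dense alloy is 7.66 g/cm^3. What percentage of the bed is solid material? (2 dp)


Packing = (4.0/7.66)*100 = 52.22 %


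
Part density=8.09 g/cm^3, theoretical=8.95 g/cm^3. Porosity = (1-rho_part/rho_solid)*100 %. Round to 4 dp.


Porosity = (1-8.09/8.95)*100 = 9.6089 %


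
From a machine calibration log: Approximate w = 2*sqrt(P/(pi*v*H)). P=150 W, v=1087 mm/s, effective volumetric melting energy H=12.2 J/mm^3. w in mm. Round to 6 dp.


w = 2*sqrt(150/(pi*1087*12.2)) = 0.120007 mm


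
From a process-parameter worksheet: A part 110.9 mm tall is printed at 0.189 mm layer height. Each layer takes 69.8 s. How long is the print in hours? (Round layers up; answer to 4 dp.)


Layers = ceil(110.9/0.189) = 587
t = 587 * 69.8 / 3600 = 11.3813 hrs


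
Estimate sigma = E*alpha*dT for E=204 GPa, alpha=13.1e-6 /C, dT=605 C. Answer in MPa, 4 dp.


sigma = 204*1000 * 13.1e-6 * 605 = 1616.802 MPa


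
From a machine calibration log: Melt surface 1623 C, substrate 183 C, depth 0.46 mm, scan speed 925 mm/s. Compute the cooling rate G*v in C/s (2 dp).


G = (1623-183)/0.46 = 3130.43478261 C/mm
CR = 3130.43478261 * 925 = 2895652.17 C/s


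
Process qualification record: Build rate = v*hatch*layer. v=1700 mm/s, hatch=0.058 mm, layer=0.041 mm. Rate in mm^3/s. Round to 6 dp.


Rate = 1700 * 0.058 * 0.041 = 4.0426 mm^3/s


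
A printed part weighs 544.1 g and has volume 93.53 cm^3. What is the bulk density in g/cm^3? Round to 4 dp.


rho = 544.1 / 93.53 = 5.8174 g/cm^3


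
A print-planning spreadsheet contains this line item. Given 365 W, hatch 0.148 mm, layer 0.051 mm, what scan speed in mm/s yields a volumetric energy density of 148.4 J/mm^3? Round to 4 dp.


v = 365 / (148.4*0.148*0.051) = 325.857 mm/s


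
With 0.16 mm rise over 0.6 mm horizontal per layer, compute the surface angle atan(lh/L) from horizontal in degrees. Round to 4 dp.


angle = atan(0.16/0.6) = 14.9314 degrees


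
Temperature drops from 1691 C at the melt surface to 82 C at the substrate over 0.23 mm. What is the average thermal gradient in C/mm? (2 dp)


G = (1691-82)/0.23 = 6995.65 C/mm


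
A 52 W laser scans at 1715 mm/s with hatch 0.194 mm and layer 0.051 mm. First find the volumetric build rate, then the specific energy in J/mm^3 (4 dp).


Build rate = 1715 * 0.194 * 0.051 = 16.96821 mm^3/s
SE = 52 / 16.96821 = 3.0646 J/mm^3


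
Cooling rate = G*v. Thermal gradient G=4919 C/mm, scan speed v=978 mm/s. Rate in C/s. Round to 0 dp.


CR = 4919 * 978 = 4810782 C/s


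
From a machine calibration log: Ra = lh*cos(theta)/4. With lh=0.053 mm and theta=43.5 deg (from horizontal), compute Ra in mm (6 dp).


Ra = 0.053 * cos(43.5) / 4 = 0.009611 mm


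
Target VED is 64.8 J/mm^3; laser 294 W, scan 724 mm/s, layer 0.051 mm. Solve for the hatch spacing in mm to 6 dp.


h = 294 / (64.8*724*0.051) = 0.122875 mm


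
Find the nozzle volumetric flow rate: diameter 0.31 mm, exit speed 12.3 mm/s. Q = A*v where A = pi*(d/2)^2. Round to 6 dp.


A = pi*(0.31/2)^2 = 0.07547676 mm^2
Q = 0.07547676 * 12.3 = 0.928364 mm^3/s


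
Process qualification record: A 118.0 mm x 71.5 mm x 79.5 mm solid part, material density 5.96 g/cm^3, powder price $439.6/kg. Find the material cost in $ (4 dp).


V = 118.0 * 71.5 * 79.5 = 670741.5 mm^3 = 670.7415 cm^3
Mass = 670.7415 * 5.96 / 1000 = 3.99761934 kg
Cost = 3.99761934 * 439.6 = 1757.3535 $


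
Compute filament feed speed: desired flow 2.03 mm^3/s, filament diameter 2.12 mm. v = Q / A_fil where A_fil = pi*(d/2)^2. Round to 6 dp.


A = pi*(2.12/2)^2 = 3.529894
v = 2.03 / 3.529894 = 0.575088 mm/s


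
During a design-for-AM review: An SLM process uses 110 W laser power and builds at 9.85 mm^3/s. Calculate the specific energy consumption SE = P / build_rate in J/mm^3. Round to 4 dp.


SE = 110 / 9.85 = 11.1675 J/mm^3


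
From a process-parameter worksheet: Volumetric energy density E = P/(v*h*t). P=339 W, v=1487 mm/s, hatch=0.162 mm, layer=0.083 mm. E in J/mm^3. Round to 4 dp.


E = 339 / (1487*0.162*0.083) = 16.9549 J/mm^3


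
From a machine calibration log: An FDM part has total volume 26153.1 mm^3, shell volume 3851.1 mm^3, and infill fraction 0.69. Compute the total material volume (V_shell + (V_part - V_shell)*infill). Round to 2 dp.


V_infill = (26153.1 - 3851.1) * 0.69 = 15388.38
V_total = 3851.1 + 15388.38 = 19239.48 mm^3


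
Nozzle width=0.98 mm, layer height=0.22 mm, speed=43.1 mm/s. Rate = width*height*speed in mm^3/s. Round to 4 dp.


Rate = 0.98 * 0.22 * 43.1 = 9.2924 mm^3/s


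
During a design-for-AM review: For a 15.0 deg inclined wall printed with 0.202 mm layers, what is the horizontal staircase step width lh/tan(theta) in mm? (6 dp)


step = 0.202 / tan(15.0) = 0.753874 mm


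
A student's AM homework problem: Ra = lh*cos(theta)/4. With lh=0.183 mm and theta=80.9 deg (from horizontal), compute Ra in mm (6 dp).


Ra = 0.183 * cos(80.9) / 4 = 0.007236 mm


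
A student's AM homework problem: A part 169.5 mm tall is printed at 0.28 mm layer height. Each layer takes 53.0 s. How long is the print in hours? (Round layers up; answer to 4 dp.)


Layers = ceil(169.5/0.28) = 606
t = 606 * 53.0 / 3600 = 8.9217 hrs


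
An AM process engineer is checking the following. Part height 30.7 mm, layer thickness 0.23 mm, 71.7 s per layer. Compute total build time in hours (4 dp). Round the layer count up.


Layers = ceil(30.7/0.23) = 134
t = 134 * 71.7 / 3600 = 2.6688 hrs


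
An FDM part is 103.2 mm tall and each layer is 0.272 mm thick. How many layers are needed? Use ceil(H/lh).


Layers = ceil(103.2/0.272) = 380


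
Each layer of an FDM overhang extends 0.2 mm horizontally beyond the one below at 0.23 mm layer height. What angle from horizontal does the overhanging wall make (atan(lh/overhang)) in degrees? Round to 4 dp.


angle = atan(0.23/0.2) = 48.9909 degrees


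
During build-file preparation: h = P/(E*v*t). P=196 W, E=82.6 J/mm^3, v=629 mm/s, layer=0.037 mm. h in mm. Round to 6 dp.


h = 196 / (82.6*629*0.037) = 0.101959 mm


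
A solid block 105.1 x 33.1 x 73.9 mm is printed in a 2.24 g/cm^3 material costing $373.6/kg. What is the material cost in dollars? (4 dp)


V = 105.1 * 33.1 * 73.9 = 257084.059 mm^3 = 257.084059 cm^3
Mass = 257.084059 * 2.24 / 1000 = 0.57586829 kg
Cost = 0.57586829 * 373.6 = 215.1444 $


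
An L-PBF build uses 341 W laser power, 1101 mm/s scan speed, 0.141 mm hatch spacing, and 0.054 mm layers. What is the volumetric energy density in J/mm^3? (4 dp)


E = 341 / (1101*0.141*0.054) = 40.6775 J/mm^3


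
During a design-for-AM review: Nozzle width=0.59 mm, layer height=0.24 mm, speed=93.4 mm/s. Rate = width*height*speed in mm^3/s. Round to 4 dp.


Rate = 0.59 * 0.24 * 93.4 = 13.2254 mm^3/s


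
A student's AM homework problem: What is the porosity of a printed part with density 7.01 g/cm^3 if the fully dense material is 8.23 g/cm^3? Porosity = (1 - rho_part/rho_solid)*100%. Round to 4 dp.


Porosity = (1-7.01/8.23)*100 = 14.8238 %


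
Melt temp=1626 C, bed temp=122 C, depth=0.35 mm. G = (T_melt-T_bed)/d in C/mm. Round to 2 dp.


G = (1626-122)/0.35 = 4297.14 C/mm


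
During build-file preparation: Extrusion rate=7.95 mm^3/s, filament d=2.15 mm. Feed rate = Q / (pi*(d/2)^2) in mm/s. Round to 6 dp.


A = pi*(2.15/2)^2 = 3.630503
v = 7.95 / 3.630503 = 2.189779 mm/s


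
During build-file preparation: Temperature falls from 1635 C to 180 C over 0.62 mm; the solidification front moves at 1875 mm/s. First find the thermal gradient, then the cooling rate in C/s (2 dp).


G = (1635-180)/0.62 = 2346.77419355 C/mm
CR = 2346.77419355 * 1875 = 4400201.61 C/s


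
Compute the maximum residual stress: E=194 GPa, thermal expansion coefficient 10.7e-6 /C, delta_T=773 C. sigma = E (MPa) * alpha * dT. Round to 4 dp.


sigma = 194*1000 * 10.7e-6 * 773 = 1604.5934 MPa


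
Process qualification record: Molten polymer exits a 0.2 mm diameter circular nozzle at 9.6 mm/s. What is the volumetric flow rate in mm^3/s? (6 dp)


A = pi*(0.2/2)^2 = 0.03141593 mm^2
Q = 0.03141593 * 9.6 = 0.301593 mm^3/s


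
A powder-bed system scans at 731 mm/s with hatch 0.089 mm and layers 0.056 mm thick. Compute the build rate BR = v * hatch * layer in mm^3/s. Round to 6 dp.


Rate = 731 * 0.089 * 0.056 = 3.643304 mm^3/s


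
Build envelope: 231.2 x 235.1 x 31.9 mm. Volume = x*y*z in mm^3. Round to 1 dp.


V = 231.2 * 235.1 * 31.9 = 1733928.3 mm^3


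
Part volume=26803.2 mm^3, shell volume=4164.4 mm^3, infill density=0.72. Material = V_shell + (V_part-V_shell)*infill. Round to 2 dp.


V_infill = (26803.2 - 4164.4) * 0.72 = 16299.94
V_total = 4164.4 + 16299.94 = 20464.34 mm^3
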